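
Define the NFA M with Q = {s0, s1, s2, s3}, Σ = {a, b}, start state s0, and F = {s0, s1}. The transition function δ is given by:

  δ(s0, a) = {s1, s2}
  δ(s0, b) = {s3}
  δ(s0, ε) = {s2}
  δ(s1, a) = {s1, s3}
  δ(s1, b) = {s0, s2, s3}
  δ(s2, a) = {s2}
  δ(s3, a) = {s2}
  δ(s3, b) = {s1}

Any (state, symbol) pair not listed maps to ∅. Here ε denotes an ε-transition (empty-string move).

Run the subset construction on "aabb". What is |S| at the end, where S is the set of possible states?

4

Start: ε-closure({s0}) = {s0, s2}.
Read 'a': s0→{s1, s2}, s2→{s2}; now {s1, s2}.
Read 'a': s1→{s1, s3}, s2→{s2}; now {s1, s2, s3}.
Read 'b': s1→{s0, s2, s3}, s2→∅, s3→{s1}; now {s0, s1, s2, s3}.
Read 'b': s0→{s3}, s1→{s0, s2, s3}, s2→∅, s3→{s1}; now {s0, s1, s2, s3}.
That set has 4 states.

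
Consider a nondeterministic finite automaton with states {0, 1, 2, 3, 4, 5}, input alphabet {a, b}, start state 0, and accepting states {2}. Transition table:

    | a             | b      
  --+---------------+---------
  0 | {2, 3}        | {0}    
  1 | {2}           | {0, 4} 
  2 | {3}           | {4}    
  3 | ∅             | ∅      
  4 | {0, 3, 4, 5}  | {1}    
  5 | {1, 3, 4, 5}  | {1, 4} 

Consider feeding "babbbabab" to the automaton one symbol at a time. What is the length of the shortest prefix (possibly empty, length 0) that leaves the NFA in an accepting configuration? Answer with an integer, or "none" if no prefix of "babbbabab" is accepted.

2

Start in {0}.
Read 'b': 0→{0}; now {0}.
Read 'a': 0→{2, 3}; now {2, 3}.
None of the earlier sets intersect F, but {2, 3} does.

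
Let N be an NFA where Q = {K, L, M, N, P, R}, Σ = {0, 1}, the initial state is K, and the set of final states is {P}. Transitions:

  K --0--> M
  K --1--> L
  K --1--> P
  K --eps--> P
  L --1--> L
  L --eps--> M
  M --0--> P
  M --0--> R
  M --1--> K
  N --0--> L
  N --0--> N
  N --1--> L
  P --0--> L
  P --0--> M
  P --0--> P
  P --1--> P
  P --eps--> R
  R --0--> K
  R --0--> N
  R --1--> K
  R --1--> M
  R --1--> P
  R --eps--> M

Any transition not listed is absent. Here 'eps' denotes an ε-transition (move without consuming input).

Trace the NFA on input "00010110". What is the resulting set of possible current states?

{K, L, M, N, P, R}

Start: ε-closure({K}) = {K, M, P, R}.
Read '0': K→{M}, M→{P, R}, P→{L, M, P}, R→{K, N}; now {K, L, M, N, P, R}.
Read '0': K→{M}, L→∅, M→{P, R}, N→{L, N}, P→{L, M, P}, R→{K, N}; now {K, L, M, N, P, R}.
Read '0': K→{M}, L→∅, M→{P, R}, N→{L, N}, P→{L, M, P}, R→{K, N}; now {K, L, M, N, P, R}.
Read '1': K→{L, P}, L→{L}, M→{K}, N→{L}, P→{P}, R→{K, M, P}; union {K, L, M, P}; ε-closure = {K, L, M, P, R}.
Read '0': K→{M}, L→∅, M→{P, R}, P→{L, M, P}, R→{K, N}; now {K, L, M, N, P, R}.
Read '1': K→{L, P}, L→{L}, M→{K}, N→{L}, P→{P}, R→{K, M, P}; union {K, L, M, P}; ε-closure = {K, L, M, P, R}.
Read '1': K→{L, P}, L→{L}, M→{K}, P→{P}, R→{K, M, P}; union {K, L, M, P}; ε-closure = {K, L, M, P, R}.
Read '0': K→{M}, L→∅, M→{P, R}, P→{L, M, P}, R→{K, N}; now {K, L, M, N, P, R}.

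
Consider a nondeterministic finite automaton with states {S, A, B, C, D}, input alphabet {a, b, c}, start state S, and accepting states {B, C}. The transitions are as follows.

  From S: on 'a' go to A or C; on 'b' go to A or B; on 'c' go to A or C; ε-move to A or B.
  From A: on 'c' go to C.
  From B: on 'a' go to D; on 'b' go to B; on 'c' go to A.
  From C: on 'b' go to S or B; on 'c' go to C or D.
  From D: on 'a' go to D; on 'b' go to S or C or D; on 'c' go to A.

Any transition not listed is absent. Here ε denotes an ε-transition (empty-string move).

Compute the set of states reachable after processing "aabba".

{A, C, D}

Start: ε-closure({S}) = {S, A, B}.
Read 'a': S→{A, C}, A→∅, B→{D}; now {A, C, D}.
Read 'a': A→∅, C→∅, D→{D}; now {D}.
Read 'b': D→{S, C, D}; union {S, C, D}; ε-closure = {S, A, B, C, D}.
Read 'b': S→{A, B}, A→∅, B→{B}, C→{S, B}, D→{S, C, D}; now {S, A, B, C, D}.
Read 'a': S→{A, C}, A→∅, B→{D}, C→∅, D→{D}; now {A, C, D}.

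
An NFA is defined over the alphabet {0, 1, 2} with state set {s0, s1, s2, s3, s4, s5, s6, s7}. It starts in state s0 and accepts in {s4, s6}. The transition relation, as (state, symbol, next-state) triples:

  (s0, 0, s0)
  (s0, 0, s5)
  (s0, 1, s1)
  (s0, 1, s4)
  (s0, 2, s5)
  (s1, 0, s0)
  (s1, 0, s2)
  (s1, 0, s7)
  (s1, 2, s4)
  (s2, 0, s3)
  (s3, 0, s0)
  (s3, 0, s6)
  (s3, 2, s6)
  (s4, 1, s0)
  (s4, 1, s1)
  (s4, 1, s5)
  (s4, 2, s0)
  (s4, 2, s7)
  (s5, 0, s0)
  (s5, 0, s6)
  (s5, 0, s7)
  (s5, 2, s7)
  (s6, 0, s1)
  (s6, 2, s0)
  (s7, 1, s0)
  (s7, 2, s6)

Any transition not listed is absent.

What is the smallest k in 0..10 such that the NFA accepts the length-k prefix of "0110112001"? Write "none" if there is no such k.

Start in {s0}.
Read '0': {s0} → {s0, s5}.
Read '1': {s0, s5} → {s1, s4}.
None of the earlier sets intersect F, but {s1, s4} does.

2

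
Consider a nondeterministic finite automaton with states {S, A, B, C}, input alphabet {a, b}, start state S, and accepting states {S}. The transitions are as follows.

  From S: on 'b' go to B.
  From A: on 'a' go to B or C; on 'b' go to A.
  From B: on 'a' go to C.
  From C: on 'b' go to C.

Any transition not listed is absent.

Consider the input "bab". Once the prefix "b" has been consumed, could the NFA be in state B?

Start in {S}.
Read 'b': {S} → {B}.
State B is in {B}.

Yes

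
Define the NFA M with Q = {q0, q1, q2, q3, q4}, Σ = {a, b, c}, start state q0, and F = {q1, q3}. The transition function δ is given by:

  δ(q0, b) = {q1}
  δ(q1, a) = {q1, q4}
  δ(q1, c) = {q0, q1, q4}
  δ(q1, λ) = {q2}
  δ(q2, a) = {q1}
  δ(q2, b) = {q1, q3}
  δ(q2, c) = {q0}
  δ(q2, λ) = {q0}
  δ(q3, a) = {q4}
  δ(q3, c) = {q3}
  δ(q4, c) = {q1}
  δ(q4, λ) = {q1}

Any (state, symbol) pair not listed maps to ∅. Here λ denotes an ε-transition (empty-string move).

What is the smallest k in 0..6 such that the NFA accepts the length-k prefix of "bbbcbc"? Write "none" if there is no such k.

Start in {q0}.
Read 'b': {q0} → {q0, q1, q2}.
None of the earlier sets intersect F, but {q0, q1, q2} does.

1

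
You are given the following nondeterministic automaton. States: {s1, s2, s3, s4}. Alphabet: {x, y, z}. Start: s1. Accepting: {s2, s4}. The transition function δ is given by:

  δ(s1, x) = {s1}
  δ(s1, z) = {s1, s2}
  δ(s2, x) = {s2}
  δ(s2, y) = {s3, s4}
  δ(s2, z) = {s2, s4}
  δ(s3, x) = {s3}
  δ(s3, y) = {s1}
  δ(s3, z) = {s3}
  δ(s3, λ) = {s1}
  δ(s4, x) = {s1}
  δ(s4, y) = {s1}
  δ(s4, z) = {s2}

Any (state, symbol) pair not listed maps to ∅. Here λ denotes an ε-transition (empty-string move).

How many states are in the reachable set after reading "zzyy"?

1

Start in {s1}.
Read 'z': {s1} → {s1, s2}.
Read 'z': {s1, s2} → {s1, s2, s4}.
Read 'y': {s1, s2, s4} → {s1, s3, s4}.
Read 'y': {s1, s3, s4} → {s1}.
That set has 1 state.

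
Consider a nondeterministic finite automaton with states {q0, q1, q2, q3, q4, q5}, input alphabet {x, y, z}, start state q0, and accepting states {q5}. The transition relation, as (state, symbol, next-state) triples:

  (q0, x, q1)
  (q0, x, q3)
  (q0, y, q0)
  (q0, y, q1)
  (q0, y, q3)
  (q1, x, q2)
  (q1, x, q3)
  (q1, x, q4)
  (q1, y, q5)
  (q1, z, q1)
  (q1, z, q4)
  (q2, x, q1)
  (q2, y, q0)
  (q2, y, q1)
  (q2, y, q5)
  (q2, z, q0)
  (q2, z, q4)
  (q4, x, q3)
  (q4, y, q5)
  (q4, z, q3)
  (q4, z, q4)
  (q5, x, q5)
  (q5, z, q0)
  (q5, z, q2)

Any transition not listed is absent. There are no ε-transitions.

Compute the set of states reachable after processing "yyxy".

Start in {q0}.
Read 'y': q0→{q0, q1, q3}; now {q0, q1, q3}.
Read 'y': q0→{q0, q1, q3}, q1→{q5}, q3→∅; now {q0, q1, q3, q5}.
Read 'x': q0→{q1, q3}, q1→{q2, q3, q4}, q3→∅, q5→{q5}; now {q1, q2, q3, q4, q5}.
Read 'y': q1→{q5}, q2→{q0, q1, q5}, q3→∅, q4→{q5}, q5→∅; now {q0, q1, q5}.

{q0, q1, q5}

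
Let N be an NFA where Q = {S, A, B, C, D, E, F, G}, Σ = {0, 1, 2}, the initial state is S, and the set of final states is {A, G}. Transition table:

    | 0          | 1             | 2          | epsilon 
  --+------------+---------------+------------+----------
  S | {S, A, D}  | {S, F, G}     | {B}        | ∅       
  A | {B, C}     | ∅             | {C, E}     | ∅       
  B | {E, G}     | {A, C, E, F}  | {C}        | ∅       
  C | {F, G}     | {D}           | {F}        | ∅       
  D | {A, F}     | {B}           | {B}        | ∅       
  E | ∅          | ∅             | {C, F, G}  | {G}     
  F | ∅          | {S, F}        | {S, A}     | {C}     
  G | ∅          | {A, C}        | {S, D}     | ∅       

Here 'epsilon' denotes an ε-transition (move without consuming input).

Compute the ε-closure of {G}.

Begin with {G}.
No ε-moves leave this set, so the closure equals the set itself.

{G}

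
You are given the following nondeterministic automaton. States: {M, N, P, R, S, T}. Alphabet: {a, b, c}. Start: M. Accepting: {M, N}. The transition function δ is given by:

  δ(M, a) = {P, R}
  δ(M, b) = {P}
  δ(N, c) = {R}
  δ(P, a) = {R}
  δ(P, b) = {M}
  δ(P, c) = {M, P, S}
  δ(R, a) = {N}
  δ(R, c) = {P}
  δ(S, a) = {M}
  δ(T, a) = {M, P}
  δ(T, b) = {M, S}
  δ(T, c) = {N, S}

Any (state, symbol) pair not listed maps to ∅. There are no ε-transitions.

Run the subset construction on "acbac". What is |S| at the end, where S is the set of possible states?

3

Start in {M}.
Read 'a': M→{P, R}; now {P, R}.
Read 'c': P→{M, P, S}, R→{P}; now {M, P, S}.
Read 'b': M→{P}, P→{M}, S→∅; now {M, P}.
Read 'a': M→{P, R}, P→{R}; now {P, R}.
Read 'c': P→{M, P, S}, R→{P}; now {M, P, S}.
That set has 3 states.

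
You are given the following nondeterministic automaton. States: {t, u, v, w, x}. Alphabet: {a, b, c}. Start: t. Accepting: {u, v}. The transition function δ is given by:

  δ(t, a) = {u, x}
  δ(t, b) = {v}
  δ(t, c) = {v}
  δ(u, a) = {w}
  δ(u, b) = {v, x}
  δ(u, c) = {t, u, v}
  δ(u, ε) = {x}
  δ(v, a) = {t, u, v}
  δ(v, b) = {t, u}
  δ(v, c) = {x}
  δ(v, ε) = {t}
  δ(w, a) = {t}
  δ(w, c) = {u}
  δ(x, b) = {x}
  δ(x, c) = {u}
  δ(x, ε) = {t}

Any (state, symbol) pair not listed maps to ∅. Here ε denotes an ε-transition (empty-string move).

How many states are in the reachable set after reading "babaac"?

4

Start in {t}.
Read 'b': t→{v}; union {v}; ε-closure = {t, v}.
Read 'a': t→{u, x}, v→{t, u, v}; now {t, u, v, x}.
Read 'b': t→{v}, u→{v, x}, v→{t, u}, x→{x}; now {t, u, v, x}.
Read 'a': t→{u, x}, u→{w}, v→{t, u, v}, x→∅; now {t, u, v, w, x}.
Read 'a': t→{u, x}, u→{w}, v→{t, u, v}, w→{t}, x→∅; now {t, u, v, w, x}.
Read 'c': t→{v}, u→{t, u, v}, v→{x}, w→{u}, x→{u}; now {t, u, v, x}.
That set has 4 states.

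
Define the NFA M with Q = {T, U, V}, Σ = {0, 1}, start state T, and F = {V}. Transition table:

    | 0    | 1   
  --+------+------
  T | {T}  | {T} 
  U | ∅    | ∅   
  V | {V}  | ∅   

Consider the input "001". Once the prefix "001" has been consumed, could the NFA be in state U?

No

Start in {T}.
Read '0': {T} → {T}.
Read '0': {T} → {T}.
Read '1': {T} → {T}.
State U is not in {T}.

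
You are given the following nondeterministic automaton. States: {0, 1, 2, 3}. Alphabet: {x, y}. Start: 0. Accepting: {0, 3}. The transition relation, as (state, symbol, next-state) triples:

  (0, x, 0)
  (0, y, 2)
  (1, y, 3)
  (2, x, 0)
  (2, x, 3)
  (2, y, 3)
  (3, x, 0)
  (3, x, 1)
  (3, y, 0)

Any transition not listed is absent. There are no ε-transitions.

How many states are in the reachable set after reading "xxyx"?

2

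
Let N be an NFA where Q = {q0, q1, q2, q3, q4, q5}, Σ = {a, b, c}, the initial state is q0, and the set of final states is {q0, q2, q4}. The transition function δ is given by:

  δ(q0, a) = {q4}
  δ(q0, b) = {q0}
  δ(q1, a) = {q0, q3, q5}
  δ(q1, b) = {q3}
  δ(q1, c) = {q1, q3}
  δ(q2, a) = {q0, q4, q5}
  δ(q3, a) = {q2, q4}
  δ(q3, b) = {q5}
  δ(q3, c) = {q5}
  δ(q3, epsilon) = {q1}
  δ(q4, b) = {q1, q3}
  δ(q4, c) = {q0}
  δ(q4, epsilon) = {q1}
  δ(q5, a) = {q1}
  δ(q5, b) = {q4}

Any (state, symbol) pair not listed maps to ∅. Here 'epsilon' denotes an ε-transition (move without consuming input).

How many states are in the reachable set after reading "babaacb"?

5

Start in {q0}.
Read 'b': q0→{q0}; now {q0}.
Read 'a': q0→{q4}; union {q4}; ε-closure = {q1, q4}.
Read 'b': q1→{q3}, q4→{q1, q3}; now {q1, q3}.
Read 'a': q1→{q0, q3, q5}, q3→{q2, q4}; union {q0, q2, q3, q4, q5}; ε-closure = {q0, q1, q2, q3, q4, q5}.
Read 'a': q0→{q4}, q1→{q0, q3, q5}, q2→{q0, q4, q5}, q3→{q2, q4}, q4→∅, q5→{q1}; now {q0, q1, q2, q3, q4, q5}.
Read 'c': q0→∅, q1→{q1, q3}, q2→∅, q3→{q5}, q4→{q0}, q5→∅; now {q0, q1, q3, q5}.
Read 'b': q0→{q0}, q1→{q3}, q3→{q5}, q5→{q4}; union {q0, q3, q4, q5}; ε-closure = {q0, q1, q3, q4, q5}.
That set has 5 states.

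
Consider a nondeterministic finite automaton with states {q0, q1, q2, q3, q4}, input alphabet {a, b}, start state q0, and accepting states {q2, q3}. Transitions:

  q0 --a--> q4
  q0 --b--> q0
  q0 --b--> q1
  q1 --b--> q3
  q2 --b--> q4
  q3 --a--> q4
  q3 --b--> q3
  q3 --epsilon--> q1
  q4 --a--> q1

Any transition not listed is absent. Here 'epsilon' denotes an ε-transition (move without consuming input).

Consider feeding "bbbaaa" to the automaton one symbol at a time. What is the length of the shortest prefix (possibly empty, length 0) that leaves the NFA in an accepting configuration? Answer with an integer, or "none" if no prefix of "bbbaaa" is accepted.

2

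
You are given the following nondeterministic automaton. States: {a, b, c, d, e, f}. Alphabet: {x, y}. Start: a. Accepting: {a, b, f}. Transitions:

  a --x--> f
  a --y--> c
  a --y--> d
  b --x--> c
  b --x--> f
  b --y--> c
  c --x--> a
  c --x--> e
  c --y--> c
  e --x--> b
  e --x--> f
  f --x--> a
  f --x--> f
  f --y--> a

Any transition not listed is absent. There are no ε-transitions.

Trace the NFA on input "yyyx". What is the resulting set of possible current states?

Start in {a}.
Read 'y': a→{c, d}; now {c, d}.
Read 'y': c→{c}, d→∅; now {c}.
Read 'y': c→{c}; now {c}.
Read 'x': c→{a, e}; now {a, e}.

{a, e}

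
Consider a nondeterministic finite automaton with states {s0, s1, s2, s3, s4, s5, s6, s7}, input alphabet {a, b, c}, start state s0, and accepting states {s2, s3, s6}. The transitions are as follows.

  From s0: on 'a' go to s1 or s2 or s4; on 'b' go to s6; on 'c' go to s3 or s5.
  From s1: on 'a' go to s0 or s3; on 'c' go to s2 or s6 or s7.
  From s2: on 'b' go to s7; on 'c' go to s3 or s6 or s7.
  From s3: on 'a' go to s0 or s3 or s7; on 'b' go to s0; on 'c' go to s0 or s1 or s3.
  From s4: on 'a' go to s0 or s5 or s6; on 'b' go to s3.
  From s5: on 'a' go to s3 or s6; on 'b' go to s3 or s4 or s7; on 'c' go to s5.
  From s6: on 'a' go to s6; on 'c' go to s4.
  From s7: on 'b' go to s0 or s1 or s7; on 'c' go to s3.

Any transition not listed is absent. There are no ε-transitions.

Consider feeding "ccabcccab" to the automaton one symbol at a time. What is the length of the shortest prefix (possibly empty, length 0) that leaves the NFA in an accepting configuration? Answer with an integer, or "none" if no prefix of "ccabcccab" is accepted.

1

Start in {s0}.
Read 'c': s0→{s3, s5}; now {s3, s5}.
None of the earlier sets intersect F, but {s3, s5} does.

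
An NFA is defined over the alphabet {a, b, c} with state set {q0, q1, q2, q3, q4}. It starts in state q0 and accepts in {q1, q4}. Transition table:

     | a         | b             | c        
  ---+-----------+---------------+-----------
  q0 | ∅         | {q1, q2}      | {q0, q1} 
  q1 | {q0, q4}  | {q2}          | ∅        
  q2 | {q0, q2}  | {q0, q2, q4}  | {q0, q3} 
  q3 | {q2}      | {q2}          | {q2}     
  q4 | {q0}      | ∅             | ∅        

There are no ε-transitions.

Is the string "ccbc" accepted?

Start in {q0}.
Read 'c': {q0} → {q0, q1}.
Read 'c': {q0, q1} → {q0, q1}.
Read 'b': {q0, q1} → {q1, q2}.
Read 'c': {q1, q2} → {q0, q3}.
The final set {q0, q3} contains no accepting state.

No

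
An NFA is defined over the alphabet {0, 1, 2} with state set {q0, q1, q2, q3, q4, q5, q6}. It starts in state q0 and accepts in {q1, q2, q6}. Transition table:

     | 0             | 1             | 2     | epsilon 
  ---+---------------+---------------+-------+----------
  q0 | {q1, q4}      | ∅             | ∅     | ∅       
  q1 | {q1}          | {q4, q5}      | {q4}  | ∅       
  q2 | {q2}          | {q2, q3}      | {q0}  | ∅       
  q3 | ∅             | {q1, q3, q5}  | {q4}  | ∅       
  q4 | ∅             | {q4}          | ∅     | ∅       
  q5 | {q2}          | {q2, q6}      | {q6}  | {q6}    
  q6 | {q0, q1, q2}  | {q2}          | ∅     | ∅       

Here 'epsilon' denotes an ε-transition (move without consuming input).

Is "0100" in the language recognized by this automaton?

Yes

Start in {q0}.
Read '0': q0→{q1, q4}; now {q1, q4}.
Read '1': q1→{q4, q5}, q4→{q4}; union {q4, q5}; ε-closure = {q4, q5, q6}.
Read '0': q4→∅, q5→{q2}, q6→{q0, q1, q2}; now {q0, q1, q2}.
Read '0': q0→{q1, q4}, q1→{q1}, q2→{q2}; now {q1, q2, q4}.
The final set {q1, q2, q4} contains the accepting states q1, q2.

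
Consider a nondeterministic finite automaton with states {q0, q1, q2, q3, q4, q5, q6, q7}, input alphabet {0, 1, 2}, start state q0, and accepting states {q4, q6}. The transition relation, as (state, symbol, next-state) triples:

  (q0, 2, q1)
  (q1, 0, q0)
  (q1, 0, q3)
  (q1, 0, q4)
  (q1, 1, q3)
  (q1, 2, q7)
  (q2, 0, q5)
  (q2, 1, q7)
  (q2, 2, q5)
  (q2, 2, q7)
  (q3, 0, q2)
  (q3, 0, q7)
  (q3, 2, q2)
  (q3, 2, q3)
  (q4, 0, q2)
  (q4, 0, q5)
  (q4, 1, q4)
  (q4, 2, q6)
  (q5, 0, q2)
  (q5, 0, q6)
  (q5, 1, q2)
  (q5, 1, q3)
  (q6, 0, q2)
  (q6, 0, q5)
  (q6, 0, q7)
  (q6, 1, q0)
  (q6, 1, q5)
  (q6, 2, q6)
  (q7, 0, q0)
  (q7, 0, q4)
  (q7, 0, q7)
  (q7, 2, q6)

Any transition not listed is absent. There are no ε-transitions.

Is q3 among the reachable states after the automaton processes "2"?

No

Start in {q0}.
Read '2': q0→{q1}; now {q1}.
State q3 is not in {q1}.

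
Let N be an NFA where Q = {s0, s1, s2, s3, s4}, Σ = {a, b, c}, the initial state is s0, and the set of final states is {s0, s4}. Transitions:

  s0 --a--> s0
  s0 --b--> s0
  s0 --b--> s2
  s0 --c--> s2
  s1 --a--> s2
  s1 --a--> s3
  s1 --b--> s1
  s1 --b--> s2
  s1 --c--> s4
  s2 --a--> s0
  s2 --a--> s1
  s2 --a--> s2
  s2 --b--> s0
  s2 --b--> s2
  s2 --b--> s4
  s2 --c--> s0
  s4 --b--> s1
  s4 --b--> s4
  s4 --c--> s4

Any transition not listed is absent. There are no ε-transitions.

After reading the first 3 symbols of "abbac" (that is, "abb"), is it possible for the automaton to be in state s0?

Yes

Start in {s0}.
Read 'a': s0→{s0}; now {s0}.
Read 'b': s0→{s0, s2}; now {s0, s2}.
Read 'b': s0→{s0, s2}, s2→{s0, s2, s4}; now {s0, s2, s4}.
State s0 is in {s0, s2, s4}.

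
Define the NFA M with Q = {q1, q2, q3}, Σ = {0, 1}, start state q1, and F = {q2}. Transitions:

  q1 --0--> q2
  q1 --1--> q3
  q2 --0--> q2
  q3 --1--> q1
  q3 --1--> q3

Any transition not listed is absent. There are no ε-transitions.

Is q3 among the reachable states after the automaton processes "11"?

Yes

Start in {q1}.
Read '1': q1→{q3}; now {q3}.
Read '1': q3→{q1, q3}; now {q1, q3}.
State q3 is in {q1, q3}.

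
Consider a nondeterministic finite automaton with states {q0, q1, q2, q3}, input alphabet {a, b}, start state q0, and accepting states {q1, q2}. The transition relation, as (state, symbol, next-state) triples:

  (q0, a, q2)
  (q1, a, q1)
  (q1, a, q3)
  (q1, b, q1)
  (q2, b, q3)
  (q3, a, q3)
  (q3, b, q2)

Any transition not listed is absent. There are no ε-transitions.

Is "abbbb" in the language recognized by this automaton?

Start in {q0}.
Read 'a': {q0} → {q2}.
Read 'b': {q2} → {q3}.
Read 'b': {q3} → {q2}.
Read 'b': {q2} → {q3}.
Read 'b': {q3} → {q2}.
The final set {q2} contains the accepting state q2.

Yes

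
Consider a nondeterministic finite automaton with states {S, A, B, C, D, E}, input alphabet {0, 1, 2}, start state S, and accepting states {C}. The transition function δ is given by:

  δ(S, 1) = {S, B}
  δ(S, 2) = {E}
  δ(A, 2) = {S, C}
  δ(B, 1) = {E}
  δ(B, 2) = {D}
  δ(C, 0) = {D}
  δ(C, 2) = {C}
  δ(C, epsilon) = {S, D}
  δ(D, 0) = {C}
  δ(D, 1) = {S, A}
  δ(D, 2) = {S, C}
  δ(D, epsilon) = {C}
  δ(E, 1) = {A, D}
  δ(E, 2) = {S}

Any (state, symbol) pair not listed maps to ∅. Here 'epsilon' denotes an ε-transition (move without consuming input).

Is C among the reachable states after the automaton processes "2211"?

No

Start in {S}.
Read '2': S→{E}; now {E}.
Read '2': E→{S}; now {S}.
Read '1': S→{S, B}; now {S, B}.
Read '1': S→{S, B}, B→{E}; now {S, B, E}.
State C is not in {S, B, E}.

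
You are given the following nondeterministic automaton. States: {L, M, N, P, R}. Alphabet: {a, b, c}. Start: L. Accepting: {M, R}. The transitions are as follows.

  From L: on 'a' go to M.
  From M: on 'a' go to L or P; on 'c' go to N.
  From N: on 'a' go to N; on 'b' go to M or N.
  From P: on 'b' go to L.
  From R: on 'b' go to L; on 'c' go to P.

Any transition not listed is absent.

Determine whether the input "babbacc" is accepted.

Start in {L}.
Read 'b': L→∅; now ∅.
The set is empty and remains empty for the remaining 6 symbols.
The final set ∅ contains no accepting state.

No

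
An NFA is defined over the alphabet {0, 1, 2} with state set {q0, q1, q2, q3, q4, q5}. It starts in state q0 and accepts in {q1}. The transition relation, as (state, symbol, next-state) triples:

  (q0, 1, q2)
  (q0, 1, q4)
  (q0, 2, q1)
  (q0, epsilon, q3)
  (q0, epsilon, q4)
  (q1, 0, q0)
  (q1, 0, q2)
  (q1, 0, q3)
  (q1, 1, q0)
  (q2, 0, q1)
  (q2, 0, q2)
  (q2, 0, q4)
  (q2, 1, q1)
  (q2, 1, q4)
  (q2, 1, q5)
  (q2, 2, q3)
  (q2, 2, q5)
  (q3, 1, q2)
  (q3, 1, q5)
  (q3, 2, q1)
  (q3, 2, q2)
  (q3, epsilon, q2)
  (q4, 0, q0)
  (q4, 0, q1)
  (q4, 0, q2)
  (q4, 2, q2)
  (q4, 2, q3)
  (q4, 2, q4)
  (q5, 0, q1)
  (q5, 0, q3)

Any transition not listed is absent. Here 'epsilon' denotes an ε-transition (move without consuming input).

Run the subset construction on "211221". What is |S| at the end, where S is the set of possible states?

6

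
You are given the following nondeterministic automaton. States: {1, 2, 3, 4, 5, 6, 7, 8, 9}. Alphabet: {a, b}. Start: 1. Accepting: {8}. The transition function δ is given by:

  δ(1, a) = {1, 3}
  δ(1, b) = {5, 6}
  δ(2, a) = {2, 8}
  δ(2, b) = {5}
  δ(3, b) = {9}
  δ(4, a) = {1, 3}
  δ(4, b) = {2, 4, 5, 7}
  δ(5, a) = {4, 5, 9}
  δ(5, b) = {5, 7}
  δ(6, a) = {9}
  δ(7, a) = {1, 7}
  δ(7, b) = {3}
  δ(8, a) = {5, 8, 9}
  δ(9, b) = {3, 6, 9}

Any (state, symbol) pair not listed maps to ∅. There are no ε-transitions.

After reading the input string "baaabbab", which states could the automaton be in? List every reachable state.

Start in {1}.
Read 'b': {1} → {5, 6}.
Read 'a': {5, 6} → {4, 5, 9}.
Read 'a': {4, 5, 9} → {1, 3, 4, 5, 9}.
Read 'a': {1, 3, 4, 5, 9} → {1, 3, 4, 5, 9}.
Read 'b': {1, 3, 4, 5, 9} → {2, 3, 4, 5, 6, 7, 9}.
Read 'b': {2, 3, 4, 5, 6, 7, 9} → {2, 3, 4, 5, 6, 7, 9}.
Read 'a': {2, 3, 4, 5, 6, 7, 9} → {1, 2, 3, 4, 5, 7, 8, 9}.
Read 'b': {1, 2, 3, 4, 5, 7, 8, 9} → {2, 3, 4, 5, 6, 7, 9}.

{2, 3, 4, 5, 6, 7, 9}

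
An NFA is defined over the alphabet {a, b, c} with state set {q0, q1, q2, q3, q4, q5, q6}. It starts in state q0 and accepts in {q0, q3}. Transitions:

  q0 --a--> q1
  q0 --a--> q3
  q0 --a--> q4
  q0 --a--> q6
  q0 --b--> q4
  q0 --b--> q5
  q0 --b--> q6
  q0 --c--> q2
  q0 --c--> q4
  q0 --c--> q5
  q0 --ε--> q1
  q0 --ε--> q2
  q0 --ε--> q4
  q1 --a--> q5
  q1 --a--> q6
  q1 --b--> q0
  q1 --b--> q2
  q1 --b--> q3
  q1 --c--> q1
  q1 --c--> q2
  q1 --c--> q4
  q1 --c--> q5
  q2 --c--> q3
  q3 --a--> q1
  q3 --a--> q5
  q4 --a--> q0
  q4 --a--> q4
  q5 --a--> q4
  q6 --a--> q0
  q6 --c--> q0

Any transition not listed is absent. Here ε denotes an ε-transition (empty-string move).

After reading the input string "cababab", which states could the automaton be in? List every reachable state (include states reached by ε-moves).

{q0, q1, q2, q3, q4, q5, q6}

Start: ε-closure({q0}) = {q0, q1, q2, q4}.
Read 'c': {q0, q1, q2, q4} → {q1, q2, q3, q4, q5}.
Read 'a': {q1, q2, q3, q4, q5} → {q0, q1, q2, q4, q5, q6}.
Read 'b': {q0, q1, q2, q4, q5, q6} → {q0, q1, q2, q3, q4, q5, q6}.
Read 'a': {q0, q1, q2, q3, q4, q5, q6} → {q0, q1, q2, q3, q4, q5, q6}.
Read 'b': {q0, q1, q2, q3, q4, q5, q6} → {q0, q1, q2, q3, q4, q5, q6}.
Read 'a': {q0, q1, q2, q3, q4, q5, q6} → {q0, q1, q2, q3, q4, q5, q6}.
Read 'b': {q0, q1, q2, q3, q4, q5, q6} → {q0, q1, q2, q3, q4, q5, q6}.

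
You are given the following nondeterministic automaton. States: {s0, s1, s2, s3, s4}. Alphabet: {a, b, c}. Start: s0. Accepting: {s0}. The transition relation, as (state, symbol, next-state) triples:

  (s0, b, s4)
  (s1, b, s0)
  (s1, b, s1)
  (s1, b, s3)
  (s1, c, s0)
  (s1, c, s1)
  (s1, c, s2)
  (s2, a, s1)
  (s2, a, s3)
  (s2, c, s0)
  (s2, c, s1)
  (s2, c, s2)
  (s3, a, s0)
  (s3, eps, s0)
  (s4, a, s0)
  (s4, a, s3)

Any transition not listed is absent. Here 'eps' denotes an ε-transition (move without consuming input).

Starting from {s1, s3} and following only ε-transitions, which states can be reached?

{s0, s1, s3}

Begin with {s1, s3}.
ε-move s3 → s0; add s0.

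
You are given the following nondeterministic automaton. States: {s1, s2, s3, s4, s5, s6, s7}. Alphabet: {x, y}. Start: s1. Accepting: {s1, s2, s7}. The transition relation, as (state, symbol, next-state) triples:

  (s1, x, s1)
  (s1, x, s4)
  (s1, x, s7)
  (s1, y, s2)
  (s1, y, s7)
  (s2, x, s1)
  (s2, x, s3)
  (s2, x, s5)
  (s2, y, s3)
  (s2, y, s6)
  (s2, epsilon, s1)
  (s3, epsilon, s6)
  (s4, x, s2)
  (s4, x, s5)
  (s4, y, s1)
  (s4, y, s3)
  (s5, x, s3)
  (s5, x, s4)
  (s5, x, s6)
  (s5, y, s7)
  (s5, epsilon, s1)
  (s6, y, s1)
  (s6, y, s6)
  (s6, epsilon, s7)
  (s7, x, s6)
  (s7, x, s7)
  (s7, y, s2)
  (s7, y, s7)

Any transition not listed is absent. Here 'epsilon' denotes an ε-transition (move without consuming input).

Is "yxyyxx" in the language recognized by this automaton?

Start in {s1}.
Read 'y': s1→{s2, s7}; union {s2, s7}; ε-closure = {s1, s2, s7}.
Read 'x': s1→{s1, s4, s7}, s2→{s1, s3, s5}, s7→{s6, s7}; now {s1, s3, s4, s5, s6, s7}.
Read 'y': s1→{s2, s7}, s3→∅, s4→{s1, s3}, s5→{s7}, s6→{s1, s6}, s7→{s2, s7}; now {s1, s2, s3, s6, s7}.
Read 'y': s1→{s2, s7}, s2→{s3, s6}, s3→∅, s6→{s1, s6}, s7→{s2, s7}; now {s1, s2, s3, s6, s7}.
Read 'x': s1→{s1, s4, s7}, s2→{s1, s3, s5}, s3→∅, s6→∅, s7→{s6, s7}; now {s1, s3, s4, s5, s6, s7}.
Read 'x': s1→{s1, s4, s7}, s3→∅, s4→{s2, s5}, s5→{s3, s4, s6}, s6→∅, s7→{s6, s7}; now {s1, s2, s3, s4, s5, s6, s7}.
The final set {s1, s2, s3, s4, s5, s6, s7} contains the accepting states s1, s2, s7.

Yes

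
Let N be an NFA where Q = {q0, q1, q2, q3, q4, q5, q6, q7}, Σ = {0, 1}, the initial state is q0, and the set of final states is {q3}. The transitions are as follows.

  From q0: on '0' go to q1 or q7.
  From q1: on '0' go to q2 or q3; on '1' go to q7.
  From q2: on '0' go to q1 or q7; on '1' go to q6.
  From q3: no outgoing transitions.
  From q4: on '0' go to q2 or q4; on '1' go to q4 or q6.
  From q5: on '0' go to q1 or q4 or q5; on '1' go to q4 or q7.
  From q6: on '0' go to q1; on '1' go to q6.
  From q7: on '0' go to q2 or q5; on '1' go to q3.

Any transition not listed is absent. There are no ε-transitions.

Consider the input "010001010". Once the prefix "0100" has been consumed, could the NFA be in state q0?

No

Start in {q0}.
Read '0': q0→{q1, q7}; now {q1, q7}.
Read '1': q1→{q7}, q7→{q3}; now {q3, q7}.
Read '0': q3→∅, q7→{q2, q5}; now {q2, q5}.
Read '0': q2→{q1, q7}, q5→{q1, q4, q5}; now {q1, q4, q5, q7}.
State q0 is not in {q1, q4, q5, q7}.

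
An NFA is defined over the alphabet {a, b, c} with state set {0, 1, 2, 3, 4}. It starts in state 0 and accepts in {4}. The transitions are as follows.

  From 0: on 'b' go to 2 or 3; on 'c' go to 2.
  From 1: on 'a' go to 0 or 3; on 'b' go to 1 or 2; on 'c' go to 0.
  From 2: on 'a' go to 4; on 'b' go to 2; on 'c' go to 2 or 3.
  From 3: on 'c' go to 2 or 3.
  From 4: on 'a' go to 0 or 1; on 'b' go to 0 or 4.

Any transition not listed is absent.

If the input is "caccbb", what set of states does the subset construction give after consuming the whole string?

∅

Start in {0}.
Read 'c': 0→{2}; now {2}.
Read 'a': 2→{4}; now {4}.
Read 'c': 4→∅; now ∅.
The set is empty and remains empty for the remaining 3 symbols.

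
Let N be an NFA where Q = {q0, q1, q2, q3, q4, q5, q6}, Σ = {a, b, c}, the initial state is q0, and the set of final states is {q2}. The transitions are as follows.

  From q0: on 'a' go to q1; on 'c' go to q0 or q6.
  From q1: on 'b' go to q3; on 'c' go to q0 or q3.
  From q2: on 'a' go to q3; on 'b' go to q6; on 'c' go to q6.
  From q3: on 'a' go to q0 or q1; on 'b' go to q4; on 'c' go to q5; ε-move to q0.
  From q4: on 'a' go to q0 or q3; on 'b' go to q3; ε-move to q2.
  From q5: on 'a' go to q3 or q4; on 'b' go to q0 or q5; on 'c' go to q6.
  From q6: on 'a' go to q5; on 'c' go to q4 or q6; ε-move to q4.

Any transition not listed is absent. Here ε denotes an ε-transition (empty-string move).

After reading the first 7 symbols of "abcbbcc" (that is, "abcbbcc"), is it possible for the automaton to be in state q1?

Start in {q0}.
Read 'a': {q0} → {q1}.
Read 'b': {q1} → {q0, q3}.
Read 'c': {q0, q3} → {q0, q2, q4, q5, q6}.
Read 'b': {q0, q2, q4, q5, q6} → {q0, q2, q3, q4, q5, q6}.
Read 'b': {q0, q2, q3, q4, q5, q6} → {q0, q2, q3, q4, q5, q6}.
Read 'c': {q0, q2, q3, q4, q5, q6} → {q0, q2, q4, q5, q6}.
Read 'c': {q0, q2, q4, q5, q6} → {q0, q2, q4, q6}.
State q1 is not in {q0, q2, q4, q6}.

No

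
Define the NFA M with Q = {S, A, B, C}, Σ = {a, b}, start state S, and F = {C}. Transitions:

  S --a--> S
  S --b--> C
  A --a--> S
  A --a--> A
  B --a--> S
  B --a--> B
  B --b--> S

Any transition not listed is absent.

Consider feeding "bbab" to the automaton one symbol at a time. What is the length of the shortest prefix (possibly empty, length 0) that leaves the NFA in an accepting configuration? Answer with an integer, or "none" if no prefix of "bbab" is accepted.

Start in {S}.
Read 'b': S→{C}; now {C}.
None of the earlier sets intersect F, but {C} does.

1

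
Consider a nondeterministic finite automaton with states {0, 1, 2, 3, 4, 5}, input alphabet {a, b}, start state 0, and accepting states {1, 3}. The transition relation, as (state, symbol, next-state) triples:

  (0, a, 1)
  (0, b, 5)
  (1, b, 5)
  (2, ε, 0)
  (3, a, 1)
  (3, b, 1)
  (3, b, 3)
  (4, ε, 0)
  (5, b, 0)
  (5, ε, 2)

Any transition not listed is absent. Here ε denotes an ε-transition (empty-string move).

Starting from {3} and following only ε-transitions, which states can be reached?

Begin with {3}.
No ε-moves leave this set, so the closure equals the set itself.

{3}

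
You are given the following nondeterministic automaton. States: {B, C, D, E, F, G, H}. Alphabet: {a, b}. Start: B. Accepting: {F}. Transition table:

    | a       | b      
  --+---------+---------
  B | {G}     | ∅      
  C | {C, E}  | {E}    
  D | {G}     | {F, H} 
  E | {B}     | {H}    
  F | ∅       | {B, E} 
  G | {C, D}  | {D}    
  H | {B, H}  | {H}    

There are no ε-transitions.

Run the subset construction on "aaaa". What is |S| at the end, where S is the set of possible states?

Start in {B}.
Read 'a': {B} → {G}.
Read 'a': {G} → {C, D}.
Read 'a': {C, D} → {C, E, G}.
Read 'a': {C, E, G} → {B, C, D, E}.
That set has 4 states.

4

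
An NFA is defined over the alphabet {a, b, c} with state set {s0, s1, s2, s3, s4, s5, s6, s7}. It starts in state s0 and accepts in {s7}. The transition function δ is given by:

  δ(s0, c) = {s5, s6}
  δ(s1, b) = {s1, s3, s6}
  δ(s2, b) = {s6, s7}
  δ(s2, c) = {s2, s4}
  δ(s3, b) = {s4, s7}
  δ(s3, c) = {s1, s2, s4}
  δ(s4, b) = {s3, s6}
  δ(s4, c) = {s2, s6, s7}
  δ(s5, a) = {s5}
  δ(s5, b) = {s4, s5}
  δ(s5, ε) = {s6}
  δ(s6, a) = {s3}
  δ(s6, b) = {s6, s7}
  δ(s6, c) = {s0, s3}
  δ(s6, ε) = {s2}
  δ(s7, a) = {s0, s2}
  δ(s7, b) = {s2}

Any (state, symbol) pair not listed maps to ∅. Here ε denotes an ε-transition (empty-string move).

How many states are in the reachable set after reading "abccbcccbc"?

0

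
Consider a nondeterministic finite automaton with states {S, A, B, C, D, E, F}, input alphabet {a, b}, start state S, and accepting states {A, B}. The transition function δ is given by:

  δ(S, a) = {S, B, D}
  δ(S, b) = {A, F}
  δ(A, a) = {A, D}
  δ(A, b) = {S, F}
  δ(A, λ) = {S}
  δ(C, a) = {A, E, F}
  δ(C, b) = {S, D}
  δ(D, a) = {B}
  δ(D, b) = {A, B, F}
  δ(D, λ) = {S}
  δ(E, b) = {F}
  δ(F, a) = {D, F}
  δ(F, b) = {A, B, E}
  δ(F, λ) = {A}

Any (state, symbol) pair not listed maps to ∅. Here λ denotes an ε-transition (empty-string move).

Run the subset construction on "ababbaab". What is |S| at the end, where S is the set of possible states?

Start in {S}.
Read 'a': S→{S, B, D}; now {S, B, D}.
Read 'b': S→{A, F}, B→∅, D→{A, B, F}; union {A, B, F}; ε-closure = {S, A, B, F}.
Read 'a': S→{S, B, D}, A→{A, D}, B→∅, F→{D, F}; now {S, A, B, D, F}.
Read 'b': S→{A, F}, A→{S, F}, B→∅, D→{A, B, F}, F→{A, B, E}; now {S, A, B, E, F}.
Read 'b': S→{A, F}, A→{S, F}, B→∅, E→{F}, F→{A, B, E}; now {S, A, B, E, F}.
Read 'a': S→{S, B, D}, A→{A, D}, B→∅, E→∅, F→{D, F}; now {S, A, B, D, F}.
Read 'a': S→{S, B, D}, A→{A, D}, B→∅, D→{B}, F→{D, F}; now {S, A, B, D, F}.
Read 'b': S→{A, F}, A→{S, F}, B→∅, D→{A, B, F}, F→{A, B, E}; now {S, A, B, E, F}.
That set has 5 states.

5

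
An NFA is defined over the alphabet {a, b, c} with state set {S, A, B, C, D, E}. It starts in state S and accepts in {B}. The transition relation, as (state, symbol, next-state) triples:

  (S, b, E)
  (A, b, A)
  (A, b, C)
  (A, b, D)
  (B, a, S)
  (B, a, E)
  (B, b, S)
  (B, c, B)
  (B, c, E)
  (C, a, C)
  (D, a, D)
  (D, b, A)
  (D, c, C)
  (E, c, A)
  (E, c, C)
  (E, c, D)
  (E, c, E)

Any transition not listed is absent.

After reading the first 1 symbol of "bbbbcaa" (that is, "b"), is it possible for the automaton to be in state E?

Yes

Start in {S}.
Read 'b': S→{E}; now {E}.
State E is in {E}.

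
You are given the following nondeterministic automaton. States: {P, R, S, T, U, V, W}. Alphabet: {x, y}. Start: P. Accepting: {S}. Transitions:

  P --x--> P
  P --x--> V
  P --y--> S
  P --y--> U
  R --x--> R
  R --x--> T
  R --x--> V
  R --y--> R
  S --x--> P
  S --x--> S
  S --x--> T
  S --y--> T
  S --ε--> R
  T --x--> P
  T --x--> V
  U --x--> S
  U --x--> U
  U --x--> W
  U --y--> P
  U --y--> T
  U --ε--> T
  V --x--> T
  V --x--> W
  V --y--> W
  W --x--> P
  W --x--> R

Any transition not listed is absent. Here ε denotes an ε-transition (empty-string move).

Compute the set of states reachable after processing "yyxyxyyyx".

{P, R, S, T, U, V, W}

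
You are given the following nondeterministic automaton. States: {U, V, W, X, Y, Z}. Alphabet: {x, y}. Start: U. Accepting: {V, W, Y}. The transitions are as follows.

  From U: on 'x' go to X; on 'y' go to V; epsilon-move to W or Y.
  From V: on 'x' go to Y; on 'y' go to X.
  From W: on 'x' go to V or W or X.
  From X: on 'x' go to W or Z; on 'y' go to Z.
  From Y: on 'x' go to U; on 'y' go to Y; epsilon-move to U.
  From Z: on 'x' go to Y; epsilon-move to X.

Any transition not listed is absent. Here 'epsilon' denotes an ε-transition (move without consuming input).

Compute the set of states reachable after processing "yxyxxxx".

Start: ε-closure({U}) = {U, W, Y}.
Read 'y': {U, W, Y} → {U, V, W, Y}.
Read 'x': {U, V, W, Y} → {U, V, W, X, Y}.
Read 'y': {U, V, W, X, Y} → {U, V, W, X, Y, Z}.
Read 'x': {U, V, W, X, Y, Z} → {U, V, W, X, Y, Z}.
Read 'x': {U, V, W, X, Y, Z} → {U, V, W, X, Y, Z}.
Read 'x': {U, V, W, X, Y, Z} → {U, V, W, X, Y, Z}.
Read 'x': {U, V, W, X, Y, Z} → {U, V, W, X, Y, Z}.

{U, V, W, X, Y, Z}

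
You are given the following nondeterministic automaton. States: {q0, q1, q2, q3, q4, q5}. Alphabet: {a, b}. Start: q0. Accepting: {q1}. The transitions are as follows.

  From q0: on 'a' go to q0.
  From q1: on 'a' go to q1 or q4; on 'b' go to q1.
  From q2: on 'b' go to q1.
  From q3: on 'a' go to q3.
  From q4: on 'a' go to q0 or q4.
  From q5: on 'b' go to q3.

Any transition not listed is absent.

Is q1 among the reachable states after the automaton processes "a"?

Start in {q0}.
Read 'a': {q0} → {q0}.
State q1 is not in {q0}.

No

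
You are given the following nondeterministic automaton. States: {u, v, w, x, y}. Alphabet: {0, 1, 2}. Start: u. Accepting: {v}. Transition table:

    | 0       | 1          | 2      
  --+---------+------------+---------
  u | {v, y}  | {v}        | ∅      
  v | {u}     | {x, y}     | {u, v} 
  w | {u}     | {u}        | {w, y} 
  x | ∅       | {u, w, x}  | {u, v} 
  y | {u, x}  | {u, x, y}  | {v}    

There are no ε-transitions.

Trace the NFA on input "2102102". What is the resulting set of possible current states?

∅

Start in {u}.
Read '2': u→∅; now ∅.
The set is empty and remains empty for the remaining 6 symbols.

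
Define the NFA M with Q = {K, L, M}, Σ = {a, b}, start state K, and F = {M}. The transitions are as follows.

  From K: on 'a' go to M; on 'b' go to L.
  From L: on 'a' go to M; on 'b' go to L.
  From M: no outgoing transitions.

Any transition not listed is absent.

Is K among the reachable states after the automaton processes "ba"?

No

Start in {K}.
Read 'b': K→{L}; now {L}.
Read 'a': L→{M}; now {M}.
State K is not in {M}.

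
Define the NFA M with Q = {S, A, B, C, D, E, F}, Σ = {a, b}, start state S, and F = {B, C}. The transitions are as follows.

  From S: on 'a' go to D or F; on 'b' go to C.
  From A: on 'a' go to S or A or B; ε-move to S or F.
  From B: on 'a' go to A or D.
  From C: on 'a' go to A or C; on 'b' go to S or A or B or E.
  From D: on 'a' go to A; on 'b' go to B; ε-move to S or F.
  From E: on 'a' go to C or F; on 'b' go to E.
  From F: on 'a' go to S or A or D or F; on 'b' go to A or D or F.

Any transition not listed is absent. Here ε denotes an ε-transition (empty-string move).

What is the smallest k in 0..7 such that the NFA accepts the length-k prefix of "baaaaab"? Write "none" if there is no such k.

1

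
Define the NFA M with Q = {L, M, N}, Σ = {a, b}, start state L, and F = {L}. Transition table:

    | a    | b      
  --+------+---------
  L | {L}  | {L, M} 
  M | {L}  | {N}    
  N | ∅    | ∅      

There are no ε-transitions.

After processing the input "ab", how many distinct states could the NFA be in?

2

Start in {L}.
Read 'a': L→{L}; now {L}.
Read 'b': L→{L, M}; now {L, M}.
That set has 2 states.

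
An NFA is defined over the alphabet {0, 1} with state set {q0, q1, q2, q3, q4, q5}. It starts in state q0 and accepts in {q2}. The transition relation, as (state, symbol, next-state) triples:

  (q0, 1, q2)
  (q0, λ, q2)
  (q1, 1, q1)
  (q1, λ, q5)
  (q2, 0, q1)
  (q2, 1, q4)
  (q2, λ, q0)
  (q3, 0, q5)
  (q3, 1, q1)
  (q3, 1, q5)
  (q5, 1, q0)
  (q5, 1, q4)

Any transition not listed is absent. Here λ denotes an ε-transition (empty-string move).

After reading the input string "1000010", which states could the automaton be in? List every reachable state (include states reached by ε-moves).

∅

Start: ε-closure({q0}) = {q0, q2}.
Read '1': {q0, q2} → {q0, q2, q4}.
Read '0': {q0, q2, q4} → {q1, q5}.
Read '0': {q1, q5} → ∅.
The set is empty and remains empty for the remaining 4 symbols.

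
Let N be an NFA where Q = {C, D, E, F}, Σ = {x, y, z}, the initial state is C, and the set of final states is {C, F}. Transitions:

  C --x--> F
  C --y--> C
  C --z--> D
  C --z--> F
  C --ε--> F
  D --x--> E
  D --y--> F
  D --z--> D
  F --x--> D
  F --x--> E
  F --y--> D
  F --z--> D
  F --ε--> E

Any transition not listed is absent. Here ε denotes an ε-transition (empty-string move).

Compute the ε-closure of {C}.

{C, E, F}

Begin with {C}.
ε-move C → F; add F.
ε-move F → E; add E.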